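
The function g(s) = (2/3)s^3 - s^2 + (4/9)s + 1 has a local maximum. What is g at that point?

g'(s) = 2s^2 - 2s + 4/9 = 0 at s = 1/3, 2/3.
Since g''(s) = 4s - 2, we get g''(1/3) = -2/3 < 0 ⇒ local maximum; g''(2/3) = 2/3 > 0 ⇒ local minimum.
So the local maximum value is g(1/3) = 86/81.

86/81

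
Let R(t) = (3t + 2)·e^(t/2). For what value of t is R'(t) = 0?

Differentiating with the product rule gives R'(t) = ((3/2)t + 4)·e^(t/2). Since e^(t/2) > 0, the only critical point is t = -8/3.
R''(-8/3) has the same sign as 3/2 > 0, so this is a local minimum.
R(-8/3) = (-6)·e^(-4/3) ≈ -1.5816.

-8/3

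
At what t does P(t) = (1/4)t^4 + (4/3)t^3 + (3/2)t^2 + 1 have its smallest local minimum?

Critical points: P'(t) = t^3 + 4t^2 + 3t vanishes at t = -3, -1, 0.
P''(t) = 3t^2 + 8t + 3. P''(-3) = 6 > 0 ⇒ local minimum; P''(-1) = -2 < 0 ⇒ local maximum; P''(0) = 3 > 0 ⇒ local minimum.
The smallest local minimum is P(-3) = -5/4.

-3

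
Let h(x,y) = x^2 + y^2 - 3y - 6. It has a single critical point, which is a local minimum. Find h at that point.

∂h/∂x = 2x = 0 and ∂h/∂y = 2y - 3 = 0, so (x, y) = (0, 3/2).
The Hessian has h_{xx} = 2, h_{yy} = 2, h_{xy} = 0, giving D = 4 > 0 with h_{xx} > 0, so the point is a local minimum.
h(0, 3/2) = -33/4.

-33/4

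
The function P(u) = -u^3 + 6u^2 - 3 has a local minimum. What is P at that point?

-3

Critical points: P'(u) = -3u^2 + 12u vanishes at u = 0, 4.
Since P''(u) = -6u + 12, we get P''(0) = 12 > 0 ⇒ local minimum; P''(4) = -12 < 0 ⇒ local maximum.
So the local minimum value is P(0) = -3.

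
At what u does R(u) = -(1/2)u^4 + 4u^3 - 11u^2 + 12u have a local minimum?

R'(u) = -2u^3 + 12u^2 - 22u + 12 = 0 at u = 1, 2, 3.
Second-derivative test with R''(u) = -6u^2 + 24u - 22: R''(1) = -4 < 0 ⇒ local maximum; R''(2) = 2 > 0 ⇒ local minimum; R''(3) = -4 < 0 ⇒ local maximum.
Thus R has its local minimum at u = 2, with value 4.

2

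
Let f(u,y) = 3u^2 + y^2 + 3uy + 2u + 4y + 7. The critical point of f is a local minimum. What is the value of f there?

-7/3

∂f/∂u = 6u + 3y + 2 = 0 and ∂f/∂y = 3u + 2y + 4 = 0, so (u, y) = (8/3, -6).
The Hessian has f_{uu} = 6, f_{yy} = 2, f_{uy} = 3, giving D = 3 > 0 with f_{uu} > 0, so the point is a local minimum.
f(8/3, -6) = -7/3.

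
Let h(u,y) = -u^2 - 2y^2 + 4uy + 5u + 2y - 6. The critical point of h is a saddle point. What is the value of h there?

∂h/∂u = -2u + 4y + 5 = 0 and ∂h/∂y = 4u - 4y + 2 = 0, so (u, y) = (-7/2, -3).
The Hessian has h_{uu} = -2, h_{yy} = -4, h_{uy} = 4, giving D = -8 < 0, so the point is a saddle point.
h(-7/2, -3) = -71/4.

-71/4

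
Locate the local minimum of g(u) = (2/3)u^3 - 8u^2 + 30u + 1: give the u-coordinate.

5

g'(u) = 2u^2 - 16u + 30 = 0 at u = 3, 5.
Since g''(u) = 4u - 16, we get g''(3) = -4 < 0 ⇒ local maximum; g''(5) = 4 > 0 ⇒ local minimum.
The local minimum is g(5) = 103/3.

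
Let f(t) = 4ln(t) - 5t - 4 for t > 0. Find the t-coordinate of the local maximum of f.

f'(t) = 4/t − 5 = 0 gives t = 4/5.
f''(t) = -4/t², which is negative for t > 0, so this is a local maximum.
f(4/5) = 4·ln(4/5) - 4 - 4 ≈ -8.8926.

4/5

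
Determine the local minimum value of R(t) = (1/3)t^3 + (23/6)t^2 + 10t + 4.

R'(t) = t^2 + (23/3)t + 10 = 0 at t = -6, -5/3.
Since R''(t) = 2t + 23/3, we get R''(-6) = -13/3 < 0 ⇒ local maximum; R''(-5/3) = 13/3 > 0 ⇒ local minimum.
So the local minimum value is R(-5/3) = -577/162.

-577/162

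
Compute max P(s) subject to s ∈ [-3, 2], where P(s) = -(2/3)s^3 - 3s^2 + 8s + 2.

P'(s) = -2s^2 - 6s + 8, whose only zero in [-3, 2] is s = 1.
Evaluating at the critical points and endpoints: P(-3) = -31; P(1) = 19/3; P(2) = 2/3.
The maximum over the interval is 19/3, attained at s = 1.

19/3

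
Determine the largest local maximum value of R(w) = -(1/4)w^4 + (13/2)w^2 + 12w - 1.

87

R'(w) = -w^3 + 13w + 12 = 0 at w = -3, -1, 4.
R''(w) = -3w^2 + 13. R''(-3) = -14 < 0 ⇒ local maximum; R''(-1) = 10 > 0 ⇒ local minimum; R''(4) = -35 < 0 ⇒ local maximum.
Thus R has its largest local maximum at w = 4, with value 87.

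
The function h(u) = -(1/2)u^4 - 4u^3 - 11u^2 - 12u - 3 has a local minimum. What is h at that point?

1

h'(u) = -2u^3 - 12u^2 - 22u - 12 = 0 at u = -3, -2, -1.
Second-derivative test with h''(u) = -6u^2 - 24u - 22: h''(-3) = -4 < 0 ⇒ local maximum; h''(-2) = 2 > 0 ⇒ local minimum; h''(-1) = -4 < 0 ⇒ local maximum.
Thus h has its local minimum at u = -2, with value 1.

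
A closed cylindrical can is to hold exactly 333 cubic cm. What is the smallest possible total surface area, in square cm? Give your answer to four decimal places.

265.9566

With radius r and height h, πr²h = 333 so h = 333/(πr²), and S(r) = 2πr² + 2πrh = 2πr² + 2·333/r.
S'(r) = 4πr − 2·333/r² = 0 ⇒ r³ = 333/(2π), so r ≈ 3.7563 and h = 2r ≈ 7.5125.
S''(r) = 4π + 4·333/r³ > 0, so this is the minimum; S ≈ 265.9566.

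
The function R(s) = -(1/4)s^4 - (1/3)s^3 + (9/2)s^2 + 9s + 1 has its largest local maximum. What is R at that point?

157/4

R'(s) = -s^3 - s^2 + 9s + 9 = 0 at s = -3, -1, 3.
R''(s) = -3s^2 - 2s + 9. R''(-3) = -12 < 0 ⇒ local maximum; R''(-1) = 8 > 0 ⇒ local minimum; R''(3) = -24 < 0 ⇒ local maximum.
The largest local maximum is R(3) = 157/4.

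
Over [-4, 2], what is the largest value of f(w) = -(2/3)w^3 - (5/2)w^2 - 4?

f'(w) = -2w^2 - 5w, which vanishes at w = -5/2 and w = 0.
Candidates: f(-4) = -4/3; f(-5/2) = -221/24; f(0) = -4; f(2) = -58/3.
So the maximum is f(-4) = -4/3.

-4/3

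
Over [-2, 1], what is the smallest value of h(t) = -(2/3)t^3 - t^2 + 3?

4/3

Differentiating, h'(t) = -2t^2 - 2t; which vanishes at t = -1 and t = 0.
Compare values at every candidate in [-2, 1]: h(-2) = 13/3, h(-1) = 8/3, h(0) = 3, h(1) = 4/3.
Hence the absolute minimum is 4/3 at t = 1.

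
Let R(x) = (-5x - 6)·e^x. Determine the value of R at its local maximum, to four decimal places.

R'(x) = (-5)·e^x + (-5x - 6)·1·e^x = (-5x - 11)·e^x. Since e^x > 0, the only critical point is x = -11/5.
R''(-11/5) has the same sign as -5 < 0, so this is a local maximum.
R(-11/5) = (5)·e^(-11/5) ≈ 0.5540.

0.5540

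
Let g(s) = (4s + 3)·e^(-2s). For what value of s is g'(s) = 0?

-1/4

g'(s) = 4·e^(-2s) + (4s + 3)·(-2)·e^(-2s) = (-8s - 2)·e^(-2s). Since e^(-2s) > 0, the only critical point is s = -1/4.
g''(-1/4) has the same sign as -8 < 0, so this is a local maximum.
g(-1/4) = (2)·e^(1/2) ≈ 3.2974.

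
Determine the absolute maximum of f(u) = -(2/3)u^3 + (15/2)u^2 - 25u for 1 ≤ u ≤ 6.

-109/6

The derivative is -2u^2 + 15u - 25, which vanishes at u = 5/2 and u = 5.
Candidates: f(1) = -109/6; f(5/2) = -625/24; f(5) = -125/6; f(6) = -24.
Hence the absolute maximum is -109/6 at u = 1.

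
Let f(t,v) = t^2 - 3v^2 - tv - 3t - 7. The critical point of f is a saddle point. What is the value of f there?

-118/13

∂f/∂t = 2t - v - 3 = 0 and ∂f/∂v = -t - 6v = 0, so (t, v) = (18/13, -3/13).
The Hessian has f_{tt} = 2, f_{vv} = -6, f_{tv} = -1, giving D = -13 < 0, so the point is a saddle point.
f(18/13, -3/13) = -118/13.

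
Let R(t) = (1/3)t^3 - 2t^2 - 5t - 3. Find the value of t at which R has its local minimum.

5

R'(t) = t^2 - 4t - 5 = 0 at t = -1, 5.
Since R''(t) = 2t - 4, we get R''(-1) = -6 < 0 ⇒ local maximum; R''(5) = 6 > 0 ⇒ local minimum.
Thus R has its local minimum at t = 5, with value -109/3.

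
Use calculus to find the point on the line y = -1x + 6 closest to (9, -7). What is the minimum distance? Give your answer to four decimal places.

2.8284

Minimize D(x)^2 = (x - 9)^2 + (-x + 13)^2.
d/dx[D^2] = 2(x - 9) + 2·(-1)·(-x + 13) = 0 ⇒ x = 11.
Then y = -5 and the distance is √(8) ≈ 2.8284.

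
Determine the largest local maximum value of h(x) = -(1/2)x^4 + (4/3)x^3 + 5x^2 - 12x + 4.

Critical points: h'(x) = -2x^3 + 4x^2 + 10x - 12 vanishes at x = -2, 1, 3.
h''(x) = -6x^2 + 8x + 10. h''(-2) = -30 < 0 ⇒ local maximum; h''(1) = 12 > 0 ⇒ local minimum; h''(3) = -20 < 0 ⇒ local maximum.
The largest local maximum is h(-2) = 88/3.

88/3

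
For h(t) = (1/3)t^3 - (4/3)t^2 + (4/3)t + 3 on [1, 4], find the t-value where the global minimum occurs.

2

The derivative is t^2 - (8/3)t + 4/3, whose only zero in [1, 4] is t = 2.
Evaluating at the critical points and endpoints: h(1) = 10/3; h(2) = 3; h(4) = 25/3.
So the minimum is h(2) = 3.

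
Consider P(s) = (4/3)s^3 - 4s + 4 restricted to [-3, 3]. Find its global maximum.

P'(s) = 4s^2 - 4, which vanishes at s = -1 and s = 1.
Evaluating at the critical points and endpoints: P(-3) = -20; P(-1) = 20/3; P(1) = 4/3; P(3) = 28.
The maximum over the interval is 28, attained at s = 3.

28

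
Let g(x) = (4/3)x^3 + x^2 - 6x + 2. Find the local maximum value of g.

g'(x) = 4x^2 + 2x - 6. Setting g'(x) = 0 gives x ∈ {-3/2, 1}.
g''(x) = 8x + 2. g''(-3/2) = -10 < 0 ⇒ local maximum; g''(1) = 10 > 0 ⇒ local minimum.
So the local maximum value is g(-3/2) = 35/4.

35/4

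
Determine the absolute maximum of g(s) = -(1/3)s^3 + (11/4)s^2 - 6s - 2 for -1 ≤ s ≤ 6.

Differentiating, g'(s) = -s^2 + (11/2)s - 6; which vanishes at s = 3/2 and s = 4.
Evaluating at the critical points and endpoints: g(-1) = 85/12, g(3/2) = -95/16, g(4) = -10/3, g(6) = -11.
The maximum over the interval is 85/12, attained at s = -1.

85/12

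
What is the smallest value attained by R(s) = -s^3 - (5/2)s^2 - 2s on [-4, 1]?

-11/2

The derivative is -3s^2 - 5s - 2, which vanishes at s = -1 and s = -2/3.
Compare values at every candidate in [-4, 1]: R(-4) = 32; R(-1) = 1/2; R(-2/3) = 14/27; R(1) = -11/2.
So the minimum is R(1) = -11/2.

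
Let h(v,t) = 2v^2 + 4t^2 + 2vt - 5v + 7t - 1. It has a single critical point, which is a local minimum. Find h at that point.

∂h/∂v = 4v + 2t - 5 = 0 and ∂h/∂t = 2v + 8t + 7 = 0, so (v, t) = (27/14, -19/14).
The Hessian has h_{vv} = 4, h_{tt} = 8, h_{vt} = 2, giving D = 28 > 0 with h_{vv} > 0, so the point is a local minimum.
h(27/14, -19/14) = -74/7.

-74/7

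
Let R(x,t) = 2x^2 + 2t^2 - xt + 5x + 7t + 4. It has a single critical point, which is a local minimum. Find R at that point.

∂R/∂x = 4x - t + 5 = 0 and ∂R/∂t = -x + 4t + 7 = 0, so (x, t) = (-9/5, -11/5).
The Hessian has R_{xx} = 4, R_{tt} = 4, R_{xt} = -1, giving D = 15 > 0 with R_{xx} > 0, so the point is a local minimum.
R(-9/5, -11/5) = -41/5.

-41/5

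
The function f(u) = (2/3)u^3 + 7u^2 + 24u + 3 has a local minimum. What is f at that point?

f'(u) = 2u^2 + 14u + 24 = 0 at u = -4, -3.
Second-derivative test with f''(u) = 4u + 14: f''(-4) = -2 < 0 ⇒ local maximum; f''(-3) = 2 > 0 ⇒ local minimum.
Thus f has its local minimum at u = -3, with value -24.

-24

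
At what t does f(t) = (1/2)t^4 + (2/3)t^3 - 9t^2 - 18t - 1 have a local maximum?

-1

f'(t) = 2t^3 + 2t^2 - 18t - 18 = 0 at t = -3, -1, 3.
f''(t) = 6t^2 + 4t - 18. f''(-3) = 24 > 0 ⇒ local minimum; f''(-1) = -16 < 0 ⇒ local maximum; f''(3) = 48 > 0 ⇒ local minimum.
Thus f has its local maximum at t = -1, with value 47/6.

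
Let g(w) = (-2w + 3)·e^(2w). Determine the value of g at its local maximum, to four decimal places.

By the product rule, g'(w) = (-4w + 4)·e^(2w). Since e^(2w) > 0, the only critical point is w = 1.
g''(1) has the same sign as -4 < 0, so this is a local maximum.
g(1) = (1)·e^(2) ≈ 7.3891.

7.3891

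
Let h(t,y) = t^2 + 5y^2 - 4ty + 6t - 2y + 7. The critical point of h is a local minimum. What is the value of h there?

∂h/∂t = 2t - 4y + 6 = 0 and ∂h/∂y = -4t + 10y - 2 = 0, so (t, y) = (-13, -5).
The Hessian has h_{tt} = 2, h_{yy} = 10, h_{ty} = -4, giving D = 4 > 0 with h_{tt} > 0, so the point is a local minimum.
h(-13, -5) = -27.

-27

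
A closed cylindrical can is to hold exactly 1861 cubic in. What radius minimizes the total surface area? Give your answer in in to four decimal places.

With radius r and height h, πr²h = 1861 so h = 1861/(πr²), and S(r) = 2πr² + 2πrh = 2πr² + 2·1861/r.
S'(r) = 4πr − 2·1861/r² = 0 ⇒ r³ = 1861/(2π), so r ≈ 6.6658 and h = 2r ≈ 13.3317.
S''(r) = 4π + 4·1861/r³ > 0, so this is the minimum; S ≈ 837.5527.

6.6658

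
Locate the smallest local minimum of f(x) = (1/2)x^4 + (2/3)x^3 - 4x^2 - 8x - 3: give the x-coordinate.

2

f'(x) = 2x^3 + 2x^2 - 8x - 8 = 0 at x = -2, -1, 2.
Since f''(x) = 6x^2 + 4x - 8, we get f''(-2) = 8 > 0 ⇒ local minimum; f''(-1) = -6 < 0 ⇒ local maximum; f''(2) = 24 > 0 ⇒ local minimum.
So the smallest local minimum value is f(2) = -65/3.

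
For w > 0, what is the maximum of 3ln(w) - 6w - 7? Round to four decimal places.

f'(w) = 3/w − 6 = 0 gives w = 1/2.
f''(w) = -3/w², which is negative for w > 0, so this is a local maximum.
f(1/2) = 3·ln(1/2) - 3 - 7 ≈ -12.0794.

-12.0794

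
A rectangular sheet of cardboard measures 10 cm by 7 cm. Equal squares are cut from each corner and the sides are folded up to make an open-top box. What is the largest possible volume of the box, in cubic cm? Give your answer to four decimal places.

42.3766

With cut size x, the volume is V(x) = x(10 − 2x)(7 − 2x) for 0 < x < 3.5.
V'(x) = 12x^2 − 68x + 70. Setting V'(x) = 0 gives x ≈ 1.3520 (the root in (0, 3.5)).
V''(x) = 24x − 68 is negative there, so this is the maximum; V ≈ 42.3766.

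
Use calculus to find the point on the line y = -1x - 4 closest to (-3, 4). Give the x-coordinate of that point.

Minimize D(x)^2 = (x + 3)^2 + (-x - 8)^2.
d/dx[D^2] = 2(x + 3) + 2·(-1)·(-x - 8) = 0 ⇒ x = -11/2.
Then y = 3/2 and the distance is √(25/2) ≈ 3.5355.

-11/2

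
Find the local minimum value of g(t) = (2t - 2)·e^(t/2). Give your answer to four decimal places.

g'(t) = 2·e^(t/2) + (2t - 2)·(1/2)·e^(t/2) = (t + 1)·e^(t/2). Since e^(t/2) > 0, the only critical point is t = -1.
g''(-1) has the same sign as 1 > 0, so this is a local minimum.
g(-1) = (-4)·e^(-1/2) ≈ -2.4261.

-2.4261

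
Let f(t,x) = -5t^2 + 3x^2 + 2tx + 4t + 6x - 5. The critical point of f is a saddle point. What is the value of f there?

-125/16

∂f/∂t = -10t + 2x + 4 = 0 and ∂f/∂x = 2t + 6x + 6 = 0, so (t, x) = (3/16, -17/16).
The Hessian has f_{tt} = -10, f_{xx} = 6, f_{tx} = 2, giving D = -64 < 0, so the point is a saddle point.
f(3/16, -17/16) = -125/16.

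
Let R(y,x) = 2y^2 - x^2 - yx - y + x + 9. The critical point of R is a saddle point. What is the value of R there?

∂R/∂y = 4y - x - 1 = 0 and ∂R/∂x = -y - 2x + 1 = 0, so (y, x) = (1/3, 1/3).
The Hessian has R_{yy} = 4, R_{xx} = -2, R_{yx} = -1, giving D = -9 < 0, so the point is a saddle point.
R(1/3, 1/3) = 9.

9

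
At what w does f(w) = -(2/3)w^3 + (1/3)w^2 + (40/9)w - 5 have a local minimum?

-4/3

Critical points: f'(w) = -2w^2 + (2/3)w + 40/9 vanishes at w = -4/3, 5/3.
Since f''(w) = -4w + 2/3, we get f''(-4/3) = 6 > 0 ⇒ local minimum; f''(5/3) = -6 < 0 ⇒ local maximum.
Thus f has its local minimum at w = -4/3, with value -709/81.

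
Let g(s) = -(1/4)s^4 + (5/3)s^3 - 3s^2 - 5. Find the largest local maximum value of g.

g'(s) = -s^3 + 5s^2 - 6s. Setting g'(s) = 0 gives s ∈ {0, 2, 3}.
Second-derivative test with g''(s) = -3s^2 + 10s - 6: g''(0) = -6 < 0 ⇒ local maximum; g''(2) = 2 > 0 ⇒ local minimum; g''(3) = -3 < 0 ⇒ local maximum.
So the largest local maximum value is g(0) = -5.

-5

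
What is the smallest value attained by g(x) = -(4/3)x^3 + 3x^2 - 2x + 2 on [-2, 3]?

The derivative is -4x^2 + 6x - 2, which vanishes at x = 1/2 and x = 1.
Candidates: g(-2) = 86/3,  g(1/2) = 19/12,  g(1) = 5/3,  g(3) = -13.
The minimum over the interval is -13, attained at x = 3.

-13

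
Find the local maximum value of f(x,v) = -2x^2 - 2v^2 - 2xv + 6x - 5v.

91/6

∂f/∂x = -4x - 2v + 6 = 0 and ∂f/∂v = -2x - 4v - 5 = 0, so (x, v) = (17/6, -8/3).
The Hessian has f_{xx} = -4, f_{vv} = -4, f_{xv} = -2, giving D = 12 > 0 with f_{xx} < 0, so the point is a local maximum.
f(17/6, -8/3) = 91/6.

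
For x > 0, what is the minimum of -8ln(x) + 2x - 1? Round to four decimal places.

-4.0904

f'(x) = -8/x + 2 = 0 gives x = 4.
f''(x) = 8/x², which is positive for x > 0, so this is a local minimum.
f(4) = -8·ln(4) + 8 - 1 ≈ -4.0904.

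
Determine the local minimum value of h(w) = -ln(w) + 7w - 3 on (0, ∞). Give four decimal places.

-0.0541

h'(w) = -1/w + 7 = 0 gives w = 1/7.
h''(w) = 1/w², which is positive for w > 0, so this is a local minimum.
h(1/7) = -1·ln(1/7) + 1 - 3 ≈ -0.0541.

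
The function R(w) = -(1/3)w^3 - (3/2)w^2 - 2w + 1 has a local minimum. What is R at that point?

Critical points: R'(w) = -w^2 - 3w - 2 vanishes at w = -2, -1.
Since R''(w) = -2w - 3, we get R''(-2) = 1 > 0 ⇒ local minimum; R''(-1) = -1 < 0 ⇒ local maximum.
Thus R has its local minimum at w = -2, with value 5/3.

5/3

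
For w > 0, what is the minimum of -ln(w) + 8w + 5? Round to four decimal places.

g'(w) = -1/w + 8 = 0 gives w = 1/8.
g''(w) = 1/w², which is positive for w > 0, so this is a local minimum.
g(1/8) = -1·ln(1/8) + 1 + 5 ≈ 8.0794.

8.0794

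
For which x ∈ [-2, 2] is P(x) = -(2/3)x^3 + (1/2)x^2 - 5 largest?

-2

P'(x) = -2x^2 + x, which vanishes at x = 0 and x = 1/2.
Compare values at every candidate in [-2, 2]: P(-2) = 7/3, P(0) = -5, P(1/2) = -119/24, P(2) = -25/3.
So the maximum is P(-2) = 7/3.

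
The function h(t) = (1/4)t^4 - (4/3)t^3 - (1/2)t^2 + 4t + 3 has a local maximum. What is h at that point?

h'(t) = t^3 - 4t^2 - t + 4 = 0 at t = -1, 1, 4.
Since h''(t) = 3t^2 - 8t - 1, we get h''(-1) = 10 > 0 ⇒ local minimum; h''(1) = -6 < 0 ⇒ local maximum; h''(4) = 15 > 0 ⇒ local minimum.
The local maximum is h(1) = 65/12.

65/12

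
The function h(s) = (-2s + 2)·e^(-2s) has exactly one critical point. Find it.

By the product rule, h'(s) = (4s - 6)·e^(-2s). Since e^(-2s) > 0, the only critical point is s = 3/2.
h''(3/2) has the same sign as 4 > 0, so this is a local minimum.
h(3/2) = (-1)·e^(-3) ≈ -0.0498.

3/2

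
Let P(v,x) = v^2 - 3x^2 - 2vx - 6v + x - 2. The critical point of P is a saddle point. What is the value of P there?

∂P/∂v = 2v - 2x - 6 = 0 and ∂P/∂x = -2v - 6x + 1 = 0, so (v, x) = (19/8, -5/8).
The Hessian has P_{vv} = 2, P_{xx} = -6, P_{vx} = -2, giving D = -16 < 0, so the point is a saddle point.
P(19/8, -5/8) = -151/16.

-151/16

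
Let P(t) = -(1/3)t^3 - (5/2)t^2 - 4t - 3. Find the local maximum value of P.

Critical points: P'(t) = -t^2 - 5t - 4 vanishes at t = -4, -1.
P''(t) = -2t - 5. P''(-4) = 3 > 0 ⇒ local minimum; P''(-1) = -3 < 0 ⇒ local maximum.
The local maximum is P(-1) = -7/6.

-7/6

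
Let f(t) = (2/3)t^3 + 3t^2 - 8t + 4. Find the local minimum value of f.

f'(t) = 2t^2 + 6t - 8. Setting f'(t) = 0 gives t ∈ {-4, 1}.
Second-derivative test with f''(t) = 4t + 6: f''(-4) = -10 < 0 ⇒ local maximum; f''(1) = 10 > 0 ⇒ local minimum.
So the local minimum value is f(1) = -1/3.

-1/3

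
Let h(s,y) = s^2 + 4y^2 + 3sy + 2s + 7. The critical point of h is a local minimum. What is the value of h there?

33/7

∂h/∂s = 2s + 3y + 2 = 0 and ∂h/∂y = 3s + 8y = 0, so (s, y) = (-16/7, 6/7).
The Hessian has h_{ss} = 2, h_{yy} = 8, h_{sy} = 3, giving D = 7 > 0 with h_{ss} > 0, so the point is a local minimum.
h(-16/7, 6/7) = 33/7.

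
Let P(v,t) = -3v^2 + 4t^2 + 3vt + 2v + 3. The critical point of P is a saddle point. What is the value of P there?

∂P/∂v = -6v + 3t + 2 = 0 and ∂P/∂t = 3v + 8t = 0, so (v, t) = (16/57, -2/19).
The Hessian has P_{vv} = -6, P_{tt} = 8, P_{vt} = 3, giving D = -57 < 0, so the point is a saddle point.
P(16/57, -2/19) = 187/57.

187/57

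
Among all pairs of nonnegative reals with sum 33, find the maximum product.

1089/4

With x + y = 33, the product is P(x) = x(33 − x).
P'(x) = 33 − 2x = 0 gives x = 33/2; P'' = −2 < 0, so this is the maximum.
P = 33/2·33/2 = 1089/4.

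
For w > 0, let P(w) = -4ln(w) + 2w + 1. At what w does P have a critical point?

P'(w) = -4/w + 2 = 0 gives w = 2.
P''(w) = 4/w², which is positive for w > 0, so this is a local minimum.
P(2) = -4·ln(2) + 4 + 1 ≈ 2.2274.

2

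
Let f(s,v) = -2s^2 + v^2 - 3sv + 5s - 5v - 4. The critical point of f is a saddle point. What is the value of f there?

-168/17

∂f/∂s = -4s - 3v + 5 = 0 and ∂f/∂v = -3s + 2v - 5 = 0, so (s, v) = (-5/17, 35/17).
The Hessian has f_{ss} = -4, f_{vv} = 2, f_{sv} = -3, giving D = -17 < 0, so the point is a saddle point.
f(-5/17, 35/17) = -168/17.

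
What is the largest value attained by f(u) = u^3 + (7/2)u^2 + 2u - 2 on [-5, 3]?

125/2

Differentiating, f'(u) = 3u^2 + 7u + 2; which vanishes at u = -2 and u = -1/3.
Evaluating at the critical points and endpoints: f(-5) = -99/2,  f(-2) = 0,  f(-1/3) = -125/54,  f(3) = 125/2.
The maximum over the interval is 125/2, attained at u = 3.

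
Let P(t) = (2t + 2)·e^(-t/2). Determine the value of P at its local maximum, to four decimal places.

2.4261

By the product rule, P'(t) = (-t + 1)·e^(-t/2). Since e^(-t/2) > 0, the only critical point is t = 1.
P''(1) has the same sign as -1 < 0, so this is a local maximum.
P(1) = (4)·e^(-1/2) ≈ 2.4261.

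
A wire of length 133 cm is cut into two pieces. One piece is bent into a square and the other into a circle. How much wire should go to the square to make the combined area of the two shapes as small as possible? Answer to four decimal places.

Let x be the length used for the square. Square side x/4; circle radius (133−x)/(2π).
A(x) = (x/4)² + π·((133−x)/(2π))² = x²/16 + (133−x)²/(4π) for 0 ≤ x ≤ 133. A'(x) = x/8 − (133−x)/(2π) = 0 gives x = 4·133/(π+4) ≈ 74.4932.
A'' = 1/8 + 1/(2π) > 0, so this gives the minimum combined area; x ≈ 74.4932 cm to the square.

74.4932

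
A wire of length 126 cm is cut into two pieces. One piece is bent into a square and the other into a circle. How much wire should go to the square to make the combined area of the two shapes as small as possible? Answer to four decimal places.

Let x be the length used for the square. Square side x/4; circle radius (126−x)/(2π).
A(x) = (x/4)² + π·((126−x)/(2π))² = x²/16 + (126−x)²/(4π) for 0 ≤ x ≤ 126. A'(x) = x/8 − (126−x)/(2π) = 0 gives x = 4·126/(π+4) ≈ 70.5725.
A'' = 1/8 + 1/(2π) > 0, so this gives the minimum combined area; x ≈ 70.5725 cm to the square.

70.5725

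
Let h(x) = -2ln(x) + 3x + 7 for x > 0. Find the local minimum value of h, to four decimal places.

h'(x) = -2/x + 3 = 0 gives x = 2/3.
h''(x) = 2/x², which is positive for x > 0, so this is a local minimum.
h(2/3) = -2·ln(2/3) + 2 + 7 ≈ 9.8109.

9.8109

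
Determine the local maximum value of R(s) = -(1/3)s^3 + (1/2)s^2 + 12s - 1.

R'(s) = -s^2 + s + 12. Setting R'(s) = 0 gives s ∈ {-3, 4}.
Second-derivative test with R''(s) = -2s + 1: R''(-3) = 7 > 0 ⇒ local minimum; R''(4) = -7 < 0 ⇒ local maximum.
So the local maximum value is R(4) = 101/3.

101/3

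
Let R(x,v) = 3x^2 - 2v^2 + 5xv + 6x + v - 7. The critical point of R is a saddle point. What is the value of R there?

-442/49

∂R/∂x = 6x + 5v + 6 = 0 and ∂R/∂v = 5x - 4v + 1 = 0, so (x, v) = (-29/49, -24/49).
The Hessian has R_{xx} = 6, R_{vv} = -4, R_{xv} = 5, giving D = -49 < 0, so the point is a saddle point.
R(-29/49, -24/49) = -442/49.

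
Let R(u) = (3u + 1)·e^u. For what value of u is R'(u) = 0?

Differentiating with the product rule gives R'(u) = (3u + 4)·e^u. Since e^u > 0, the only critical point is u = -4/3.
R''(-4/3) has the same sign as 3 > 0, so this is a local minimum.
R(-4/3) = (-3)·e^(-4/3) ≈ -0.7908.

-4/3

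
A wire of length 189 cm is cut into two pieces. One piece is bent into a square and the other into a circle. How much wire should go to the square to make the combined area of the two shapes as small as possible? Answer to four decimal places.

Let x be the length used for the square. Square side x/4; circle radius (189−x)/(2π).
A(x) = (x/4)² + π·((189−x)/(2π))² = x²/16 + (189−x)²/(4π) for 0 ≤ x ≤ 189. A'(x) = x/8 − (189−x)/(2π) = 0 gives x = 4·189/(π+4) ≈ 105.8587.
A'' = 1/8 + 1/(2π) > 0, so this gives the minimum combined area; x ≈ 105.8587 cm to the square.

105.8587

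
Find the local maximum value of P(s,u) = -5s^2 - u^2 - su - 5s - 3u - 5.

-40/19

∂P/∂s = -10s - u - 5 = 0 and ∂P/∂u = -s - 2u - 3 = 0, so (s, u) = (-7/19, -25/19).
The Hessian has P_{ss} = -10, P_{uu} = -2, P_{su} = -1, giving D = 19 > 0 with P_{ss} < 0, so the point is a local maximum.
P(-7/19, -25/19) = -40/19.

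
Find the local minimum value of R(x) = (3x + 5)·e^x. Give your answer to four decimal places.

Differentiating with the product rule gives R'(x) = (3x + 8)·e^x. Since e^x > 0, the only critical point is x = -8/3.
R''(-8/3) has the same sign as 3 > 0, so this is a local minimum.
R(-8/3) = (-3)·e^(-8/3) ≈ -0.2085.

-0.2085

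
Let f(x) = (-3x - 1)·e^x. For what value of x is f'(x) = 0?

-4/3

f'(x) = (-3)·e^x + (-3x - 1)·1·e^x = (-3x - 4)·e^x. Since e^x > 0, the only critical point is x = -4/3.
f''(-4/3) has the same sign as -3 < 0, so this is a local maximum.
f(-4/3) = (3)·e^(-4/3) ≈ 0.7908.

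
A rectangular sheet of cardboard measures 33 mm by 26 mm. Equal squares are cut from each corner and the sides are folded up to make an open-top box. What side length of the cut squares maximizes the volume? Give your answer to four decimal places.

With cut size x, the volume is V(x) = x(33 − 2x)(26 − 2x) for 0 < x < 13.
V'(x) = 12x^2 − 236x + 858. Setting V'(x) = 0 gives x ≈ 4.8139 (the root in (0, 13)).
V''(x) = 24x − 236 is negative there, so this is the maximum; V ≈ 1842.0597.

4.8139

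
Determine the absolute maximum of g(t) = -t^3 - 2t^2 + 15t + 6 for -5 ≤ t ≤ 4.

562/27

Differentiating, g'(t) = -3t^2 - 4t + 15; which vanishes at t = -3 and t = 5/3.
Compare values at every candidate in [-5, 4]: g(-5) = 6; g(-3) = -30; g(5/3) = 562/27; g(4) = -30.
So the maximum is g(5/3) = 562/27.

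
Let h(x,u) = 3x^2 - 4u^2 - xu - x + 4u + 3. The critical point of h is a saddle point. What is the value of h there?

187/49

∂h/∂x = 6x - u - 1 = 0 and ∂h/∂u = -x - 8u + 4 = 0, so (x, u) = (12/49, 23/49).
The Hessian has h_{xx} = 6, h_{uu} = -8, h_{xu} = -1, giving D = -49 < 0, so the point is a saddle point.
h(12/49, 23/49) = 187/49.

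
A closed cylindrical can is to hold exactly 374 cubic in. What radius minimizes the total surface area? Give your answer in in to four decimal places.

3.9045

With radius r and height h, πr²h = 374 so h = 374/(πr²), and S(r) = 2πr² + 2πrh = 2πr² + 2·374/r.
S'(r) = 4πr − 2·374/r² = 0 ⇒ r³ = 374/(2π), so r ≈ 3.9045 and h = 2r ≈ 7.8090.
S''(r) = 4π + 4·374/r³ > 0, so this is the minimum; S ≈ 287.3617.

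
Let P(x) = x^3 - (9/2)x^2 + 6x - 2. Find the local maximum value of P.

1/2

Critical points: P'(x) = 3x^2 - 9x + 6 vanishes at x = 1, 2.
Second-derivative test with P''(x) = 6x - 9: P''(1) = -3 < 0 ⇒ local maximum; P''(2) = 3 > 0 ⇒ local minimum.
So the local maximum value is P(1) = 1/2.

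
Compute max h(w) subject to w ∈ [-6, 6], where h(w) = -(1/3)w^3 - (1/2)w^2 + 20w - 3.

143/3

The derivative is -w^2 - w + 20, which vanishes at w = -5 and w = 4.
Compare values at every candidate in [-6, 6]: h(-6) = -69,  h(-5) = -443/6,  h(4) = 143/3,  h(6) = 27.
Hence the absolute maximum is 143/3 at w = 4.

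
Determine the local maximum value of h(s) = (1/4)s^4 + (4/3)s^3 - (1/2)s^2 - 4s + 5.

89/12

Critical points: h'(s) = s^3 + 4s^2 - s - 4 vanishes at s = -4, -1, 1.
Since h''(s) = 3s^2 + 8s - 1, we get h''(-4) = 15 > 0 ⇒ local minimum; h''(-1) = -6 < 0 ⇒ local maximum; h''(1) = 10 > 0 ⇒ local minimum.
Thus h has its local maximum at s = -1, with value 89/12.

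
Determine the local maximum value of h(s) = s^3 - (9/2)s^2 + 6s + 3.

11/2

Critical points: h'(s) = 3s^2 - 9s + 6 vanishes at s = 1, 2.
h''(s) = 6s - 9. h''(1) = -3 < 0 ⇒ local maximum; h''(2) = 3 > 0 ⇒ local minimum.
The local maximum is h(1) = 11/2.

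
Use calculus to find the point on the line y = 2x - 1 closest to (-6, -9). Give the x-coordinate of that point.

-22/5

Minimize D(x)^2 = (x + 6)^2 + (2x + 8)^2.
d/dx[D^2] = 2(x + 6) + 2·2·(2x + 8) = 0 ⇒ x = -22/5.
Then y = -49/5 and the distance is √(16/5) ≈ 1.7889.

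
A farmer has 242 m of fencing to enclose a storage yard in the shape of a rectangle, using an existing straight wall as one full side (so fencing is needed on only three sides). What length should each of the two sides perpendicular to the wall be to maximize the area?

121/2

Let the sides perpendicular to the wall have length x and the parallel side y, so 2x + y = 242 and the area is A = xy = x(242 − 2x).
A'(x) = 242 − 4x = 0 gives x = 121/2, and A''(x) = −4 < 0 confirms a maximum.
Then y = 242 − 2·121/2 = 121 and A = 14641/2.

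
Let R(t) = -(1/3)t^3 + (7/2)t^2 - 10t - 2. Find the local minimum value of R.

Critical points: R'(t) = -t^2 + 7t - 10 vanishes at t = 2, 5.
R''(t) = -2t + 7. R''(2) = 3 > 0 ⇒ local minimum; R''(5) = -3 < 0 ⇒ local maximum.
So the local minimum value is R(2) = -32/3.

-32/3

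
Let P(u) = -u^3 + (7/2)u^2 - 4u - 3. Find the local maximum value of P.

-121/27

P'(u) = -3u^2 + 7u - 4. Setting P'(u) = 0 gives u ∈ {1, 4/3}.
Second-derivative test with P''(u) = -6u + 7: P''(1) = 1 > 0 ⇒ local minimum; P''(4/3) = -1 < 0 ⇒ local maximum.
So the local maximum value is P(4/3) = -121/27.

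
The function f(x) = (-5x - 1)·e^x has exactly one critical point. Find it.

-6/5

By the product rule, f'(x) = (-5x - 6)·e^x. Since e^x > 0, the only critical point is x = -6/5.
f''(-6/5) has the same sign as -5 < 0, so this is a local maximum.
f(-6/5) = (5)·e^(-6/5) ≈ 1.5060.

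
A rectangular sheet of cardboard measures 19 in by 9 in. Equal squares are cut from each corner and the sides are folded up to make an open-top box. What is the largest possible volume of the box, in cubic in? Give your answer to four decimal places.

150.1934

With cut size x, the volume is V(x) = x(19 − 2x)(9 − 2x) for 0 < x < 4.5.
V'(x) = 12x^2 − 112x + 171. Setting V'(x) = 0 gives x ≈ 1.9230 (the root in (0, 4.5)).
V''(x) = 24x − 112 is negative there, so this is the maximum; V ≈ 150.1934.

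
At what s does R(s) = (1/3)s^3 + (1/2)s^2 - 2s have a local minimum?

R'(s) = s^2 + s - 2 = 0 at s = -2, 1.
R''(s) = 2s + 1. R''(-2) = -3 < 0 ⇒ local maximum; R''(1) = 3 > 0 ⇒ local minimum.
The local minimum is R(1) = -7/6.

1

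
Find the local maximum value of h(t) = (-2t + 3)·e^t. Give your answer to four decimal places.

3.2974

h'(t) = (-2)·e^t + (-2t + 3)·1·e^t = (-2t + 1)·e^t. Since e^t > 0, the only critical point is t = 1/2.
h''(1/2) has the same sign as -2 < 0, so this is a local maximum.
h(1/2) = (2)·e^(1/2) ≈ 3.2974.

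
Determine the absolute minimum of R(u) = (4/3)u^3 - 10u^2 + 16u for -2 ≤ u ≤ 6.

-248/3

The derivative is 4u^2 - 20u + 16, which vanishes at u = 1 and u = 4.
Candidates: R(-2) = -248/3,  R(1) = 22/3,  R(4) = -32/3,  R(6) = 24.
Hence the absolute minimum is -248/3 at u = -2.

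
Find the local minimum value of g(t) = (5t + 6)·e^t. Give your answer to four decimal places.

-0.5540

By the product rule, g'(t) = (5t + 11)·e^t. Since e^t > 0, the only critical point is t = -11/5.
g''(-11/5) has the same sign as 5 > 0, so this is a local minimum.
g(-11/5) = (-5)·e^(-11/5) ≈ -0.5540.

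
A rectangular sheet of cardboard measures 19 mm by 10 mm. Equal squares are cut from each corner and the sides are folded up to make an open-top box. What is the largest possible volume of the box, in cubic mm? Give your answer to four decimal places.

180.2675

With cut size x, the volume is V(x) = x(19 − 2x)(10 − 2x) for 0 < x < 5.
V'(x) = 12x^2 − 116x + 190. Setting V'(x) = 0 gives x ≈ 2.0897 (the root in (0, 5)).
V''(x) = 24x − 116 is negative there, so this is the maximum; V ≈ 180.2675.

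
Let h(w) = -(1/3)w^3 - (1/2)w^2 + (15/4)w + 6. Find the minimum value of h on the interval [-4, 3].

The derivative is -w^2 - w + 15/4, which vanishes at w = -5/2 and w = 3/2.
Compare values at every candidate in [-4, 3]: h(-4) = 13/3,  h(-5/2) = -31/24,  h(3/2) = 75/8,  h(3) = 15/4.
Hence the absolute minimum is -31/24 at w = -5/2.

-31/24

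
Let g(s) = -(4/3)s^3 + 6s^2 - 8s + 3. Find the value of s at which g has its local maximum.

g'(s) = -4s^2 + 12s - 8. Setting g'(s) = 0 gives s ∈ {1, 2}.
Second-derivative test with g''(s) = -8s + 12: g''(1) = 4 > 0 ⇒ local minimum; g''(2) = -4 < 0 ⇒ local maximum.
So the local maximum value is g(2) = 1/3.

2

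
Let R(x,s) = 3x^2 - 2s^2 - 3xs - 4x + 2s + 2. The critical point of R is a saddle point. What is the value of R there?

∂R/∂x = 6x - 3s - 4 = 0 and ∂R/∂s = -3x - 4s + 2 = 0, so (x, s) = (2/3, 0).
The Hessian has R_{xx} = 6, R_{ss} = -4, R_{xs} = -3, giving D = -33 < 0, so the point is a saddle point.
R(2/3, 0) = 2/3.

2/3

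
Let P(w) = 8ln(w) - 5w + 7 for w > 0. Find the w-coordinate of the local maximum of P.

P'(w) = 8/w − 5 = 0 gives w = 8/5.
P''(w) = -8/w², which is negative for w > 0, so this is a local maximum.
P(8/5) = 8·ln(8/5) - 8 + 7 ≈ 2.7600.

8/5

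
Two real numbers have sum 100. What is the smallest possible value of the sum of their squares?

With a + b = 100, a^2 + b^2 = a^2 + (100 − a)^2.
The derivative 2a − 2(100 − a) = 4a − 200 vanishes at a = 50; second derivative 4 > 0, a minimum.
The minimum is 2·(50)^2 = 5000.

5000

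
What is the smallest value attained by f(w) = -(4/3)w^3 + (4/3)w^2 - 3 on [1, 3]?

f'(w) = -4w^2 + (8/3)w, which has no zeros in [1, 3].
Evaluating at the critical points and endpoints: f(1) = -3; f(3) = -27.
Hence the absolute minimum is -27 at w = 3.

-27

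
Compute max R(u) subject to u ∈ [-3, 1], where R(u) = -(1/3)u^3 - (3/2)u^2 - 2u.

R'(u) = -u^2 - 3u - 2, which vanishes at u = -2 and u = -1.
Candidates: R(-3) = 3/2; R(-2) = 2/3; R(-1) = 5/6; R(1) = -23/6.
So the maximum is R(-3) = 3/2.

3/2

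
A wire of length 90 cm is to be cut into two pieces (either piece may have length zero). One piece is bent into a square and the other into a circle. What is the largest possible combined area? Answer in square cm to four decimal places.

644.5775

Let x be the length used for the square. Square side x/4; circle radius (90−x)/(2π).
A(x) = (x/4)² + π·((90−x)/(2π))² = x²/16 + (90−x)²/(4π) for 0 ≤ x ≤ 90. A'(x) = x/8 − (90−x)/(2π) = 0 gives x = 4·90/(π+4) ≈ 50.4089.
A'' > 0, so the interior critical point is a minimum; the maximum is at an endpoint. A(0) = 644.5775 and A(90) = 506.2500, so the largest area is 644.5775.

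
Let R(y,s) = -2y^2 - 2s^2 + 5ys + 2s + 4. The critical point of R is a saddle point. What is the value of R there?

28/9

∂R/∂y = -4y + 5s = 0 and ∂R/∂s = 5y - 4s + 2 = 0, so (y, s) = (-10/9, -8/9).
The Hessian has R_{yy} = -4, R_{ss} = -4, R_{ys} = 5, giving D = -9 < 0, so the point is a saddle point.
R(-10/9, -8/9) = 28/9.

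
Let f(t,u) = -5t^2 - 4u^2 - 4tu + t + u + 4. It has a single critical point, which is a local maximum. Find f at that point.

261/64

∂f/∂t = -10t - 4u + 1 = 0 and ∂f/∂u = -4t - 8u + 1 = 0, so (t, u) = (1/16, 3/32).
The Hessian has f_{tt} = -10, f_{uu} = -8, f_{tu} = -4, giving D = 64 > 0 with f_{tt} < 0, so the point is a local maximum.
f(1/16, 3/32) = 261/64.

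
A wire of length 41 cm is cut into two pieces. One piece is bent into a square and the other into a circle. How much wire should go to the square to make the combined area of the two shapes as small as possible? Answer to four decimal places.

22.9641

Let x be the length used for the square. Square side x/4; circle radius (41−x)/(2π).
A(x) = (x/4)² + π·((41−x)/(2π))² = x²/16 + (41−x)²/(4π) for 0 ≤ x ≤ 41. A'(x) = x/8 − (41−x)/(2π) = 0 gives x = 4·41/(π+4) ≈ 22.9641.
A'' = 1/8 + 1/(2π) > 0, so this gives the minimum combined area; x ≈ 22.9641 cm to the square.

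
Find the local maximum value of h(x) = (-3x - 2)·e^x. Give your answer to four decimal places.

0.5666

Differentiating with the product rule gives h'(x) = (-3x - 5)·e^x. Since e^x > 0, the only critical point is x = -5/3.
h''(-5/3) has the same sign as -3 < 0, so this is a local maximum.
h(-5/3) = (3)·e^(-5/3) ≈ 0.5666.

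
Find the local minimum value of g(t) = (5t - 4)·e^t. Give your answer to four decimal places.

-4.0937

Differentiating with the product rule gives g'(t) = (5t + 1)·e^t. Since e^t > 0, the only critical point is t = -1/5.
g''(-1/5) has the same sign as 5 > 0, so this is a local minimum.
g(-1/5) = (-5)·e^(-1/5) ≈ -4.0937.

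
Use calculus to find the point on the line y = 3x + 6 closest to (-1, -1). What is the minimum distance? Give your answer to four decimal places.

Minimize D(x)^2 = (x + 1)^2 + (3x + 7)^2.
d/dx[D^2] = 2(x + 1) + 2·3·(3x + 7) = 0 ⇒ x = -11/5.
Then y = -3/5 and the distance is √(8/5) ≈ 1.2649.

1.2649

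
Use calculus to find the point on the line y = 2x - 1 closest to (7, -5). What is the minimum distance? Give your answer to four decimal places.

8.0498

Minimize D(x)^2 = (x - 7)^2 + (2x + 4)^2.
d/dx[D^2] = 2(x - 7) + 2·2·(2x + 4) = 0 ⇒ x = -1/5.
Then y = -7/5 and the distance is √(324/5) ≈ 8.0498.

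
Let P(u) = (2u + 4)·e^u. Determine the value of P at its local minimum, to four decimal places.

By the product rule, P'(u) = (2u + 6)·e^u. Since e^u > 0, the only critical point is u = -3.
P''(-3) has the same sign as 2 > 0, so this is a local minimum.
P(-3) = (-2)·e^(-3) ≈ -0.0996.

-0.0996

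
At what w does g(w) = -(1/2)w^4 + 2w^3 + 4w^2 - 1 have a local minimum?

g'(w) = -2w^3 + 6w^2 + 8w. Setting g'(w) = 0 gives w ∈ {-1, 0, 4}.
Since g''(w) = -6w^2 + 12w + 8, we get g''(-1) = -10 < 0 ⇒ local maximum; g''(0) = 8 > 0 ⇒ local minimum; g''(4) = -40 < 0 ⇒ local maximum.
Thus g has its local minimum at w = 0, with value -1.

0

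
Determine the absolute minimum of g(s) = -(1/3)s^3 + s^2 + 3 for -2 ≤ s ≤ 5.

-41/3

Differentiating, g'(s) = -s^2 + 2s; which vanishes at s = 0 and s = 2.
Evaluating at the critical points and endpoints: g(-2) = 29/3,  g(0) = 3,  g(2) = 13/3,  g(5) = -41/3.
So the minimum is g(5) = -41/3.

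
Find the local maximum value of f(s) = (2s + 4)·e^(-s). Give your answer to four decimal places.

By the product rule, f'(s) = (-2s - 2)·e^(-s). Since e^(-s) > 0, the only critical point is s = -1.
f''(-1) has the same sign as -2 < 0, so this is a local maximum.
f(-1) = (2)·e^(1) ≈ 5.4366.

5.4366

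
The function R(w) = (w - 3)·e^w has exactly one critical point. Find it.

R'(w) = 1·e^w + (w - 3)·1·e^w = (w - 2)·e^w. Since e^w > 0, the only critical point is w = 2.
R''(2) has the same sign as 1 > 0, so this is a local minimum.
R(2) = (-1)·e^(2) ≈ -7.3891.

2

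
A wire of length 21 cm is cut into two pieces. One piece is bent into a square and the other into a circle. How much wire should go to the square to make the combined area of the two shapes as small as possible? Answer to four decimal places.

11.7621

Let x be the length used for the square. Square side x/4; circle radius (21−x)/(2π).
A(x) = (x/4)² + π·((21−x)/(2π))² = x²/16 + (21−x)²/(4π) for 0 ≤ x ≤ 21. A'(x) = x/8 − (21−x)/(2π) = 0 gives x = 4·21/(π+4) ≈ 11.7621.
A'' = 1/8 + 1/(2π) > 0, so this gives the minimum combined area; x ≈ 11.7621 cm to the square.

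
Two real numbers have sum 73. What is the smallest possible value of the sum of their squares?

With a + b = 73, a^2 + b^2 = a^2 + (73 − a)^2.
The derivative 2a − 2(73 − a) = 4a − 146 vanishes at a = 73/2; second derivative 4 > 0, a minimum.
The minimum is 2·(73/2)^2 = 5329/2.

5329/2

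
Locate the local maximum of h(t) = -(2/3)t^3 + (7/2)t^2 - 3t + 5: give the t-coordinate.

3

h'(t) = -2t^2 + 7t - 3. Setting h'(t) = 0 gives t ∈ {1/2, 3}.
h''(t) = -4t + 7. h''(1/2) = 5 > 0 ⇒ local minimum; h''(3) = -5 < 0 ⇒ local maximum.
Thus h has its local maximum at t = 3, with value 19/2.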